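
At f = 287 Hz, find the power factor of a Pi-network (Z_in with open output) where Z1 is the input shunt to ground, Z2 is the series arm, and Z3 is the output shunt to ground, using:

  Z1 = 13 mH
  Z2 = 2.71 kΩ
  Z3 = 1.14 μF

Step 1 — Angular frequency: ω = 2π·f = 2π·287 = 1803 rad/s.
Step 2 — Component impedances:
  Z1: Z = jωL = j·1803·0.013 = 0 + j23.44 Ω
  Z2: Z = R = 2710 Ω
  Z3: Z = 1/(jωC) = -j/(ω·C) = 0 - j486.4 Ω
Step 3 — With open output, the series arm Z2 and the output shunt Z3 appear in series to ground: Z2 + Z3 = 2710 - j486.4 Ω.
Step 4 — Parallel with input shunt Z1: Z_in = Z1 || (Z2 + Z3) = 0.197 + j23.48 Ω = 23.48∠89.5° Ω.
Step 5 — Power factor: PF = cos(φ) = Re(Z)/|Z| = 0.19704/23.477 = 0.008393.
Step 6 — Type: Im(Z) = 23.48 ⇒ lagging (phase φ = 89.5°).

PF = 0.008393 (lagging, φ = 89.5°)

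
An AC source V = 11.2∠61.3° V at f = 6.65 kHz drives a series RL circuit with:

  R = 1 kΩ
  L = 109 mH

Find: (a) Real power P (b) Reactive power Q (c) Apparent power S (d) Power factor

Step 1 — Angular frequency: ω = 2π·f = 2π·6650 = 4.178e+04 rad/s.
Step 2 — Component impedances:
  R: Z = R = 1000 Ω
  L: Z = jωL = j·4.178e+04·0.109 = 0 + j4554 Ω
Step 3 — Series combination: Z_total = R + L = 1000 + j4554 Ω = 4663∠77.6° Ω.
Step 4 — Source phasor: V = 11.2∠61.3° V = 5.379 + j9.824 V.
Step 5 — Current: I = V / Z = 0.002305 - j0.0006748 A = 0.002402∠-16.3° A.
Step 6 — Complex power: S = V·I* = 0.005769 + j0.02628 VA.
Step 7 — Real power: P = Re(S) = 0.005769 W.
Step 8 — Reactive power: Q = Im(S) = 0.02628 VAR.
Step 9 — Apparent power: |S| = 0.0269 VA.
Step 10 — Power factor: PF = P/|S| = 0.2145 (lagging).

(a) P = 0.005769 W  (b) Q = 0.02628 VAR  (c) S = 0.0269 VA  (d) PF = 0.2145 (lagging)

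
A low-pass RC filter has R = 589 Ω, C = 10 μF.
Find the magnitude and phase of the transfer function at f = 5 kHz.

Step 1 — Angular frequency: ω = 2π·5000 = 3.142e+04 rad/s.
Step 2 — Transfer function: H(jω) = 1/(1 + jωRC).
Step 3 — Denominator: 1 + jωRC = 1 + j·3.142e+04·589·1e-05 = 1 + j185.
Step 4 — H = 2.92e-05 - j0.005404.
Step 5 — Magnitude: |H| = 0.005404 (-45.3 dB); phase: φ = -89.7°.

|H| = 0.005404 (-45.3 dB), φ = -89.7°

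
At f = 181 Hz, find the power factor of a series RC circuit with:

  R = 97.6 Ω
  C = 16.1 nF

Step 1 — Angular frequency: ω = 2π·f = 2π·181 = 1137 rad/s.
Step 2 — Component impedances:
  R: Z = R = 97.6 Ω
  C: Z = 1/(jωC) = -j/(ω·C) = 0 - j5.462e+04 Ω
Step 3 — Series combination: Z_total = R + C = 97.6 - j5.462e+04 Ω = 5.462e+04∠-89.9° Ω.
Step 4 — Power factor: PF = cos(φ) = Re(Z)/|Z| = 97.6/5.462e+04 = 0.001787.
Step 5 — Type: Im(Z) = -5.462e+04 ⇒ leading (phase φ = -89.9°).

PF = 0.001787 (leading, φ = -89.9°)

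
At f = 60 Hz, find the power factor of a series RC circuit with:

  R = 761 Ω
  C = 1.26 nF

Step 1 — Angular frequency: ω = 2π·f = 2π·60 = 377 rad/s.
Step 2 — Component impedances:
  R: Z = R = 761 Ω
  C: Z = 1/(jωC) = -j/(ω·C) = 0 - j2.105e+06 Ω
Step 3 — Series combination: Z_total = R + C = 761 - j2.105e+06 Ω = 2.105e+06∠-90.0° Ω.
Step 4 — Power factor: PF = cos(φ) = Re(Z)/|Z| = 761/2.105e+06 = 0.0003615.
Step 5 — Type: Im(Z) = -2.105e+06 ⇒ leading (phase φ = -90.0°).

PF = 0.0003615 (leading, φ = -90.0°)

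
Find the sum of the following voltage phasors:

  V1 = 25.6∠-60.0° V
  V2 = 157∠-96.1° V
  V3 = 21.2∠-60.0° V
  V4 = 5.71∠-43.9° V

Step 1 — Convert each phasor to rectangular form:
  V1 = 25.6·(cos(-60.0°) + j·sin(-60.0°)) = 12.8 - j22.17 V
  V2 = 157·(cos(-96.1°) + j·sin(-96.1°)) = -16.68 - j156.1 V
  V3 = 21.2·(cos(-60.0°) + j·sin(-60.0°)) = 10.6 - j18.36 V
  V4 = 5.71·(cos(-43.9°) + j·sin(-43.9°)) = 4.114 - j3.959 V
Step 2 — Sum components: V_total = 10.83 - j200.6 V.
Step 3 — Convert to polar: |V_total| = 200.9 V, ∠V_total = -86.9°.

V_total = 200.9∠-86.9° V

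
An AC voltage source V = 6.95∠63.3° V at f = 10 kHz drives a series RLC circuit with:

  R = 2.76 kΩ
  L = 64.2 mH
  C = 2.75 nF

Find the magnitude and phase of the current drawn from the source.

Step 1 — Angular frequency: ω = 2π·f = 2π·1e+04 = 6.283e+04 rad/s.
Step 2 — Component impedances:
  R: Z = R = 2760 Ω
  L: Z = jωL = j·6.283e+04·0.0642 = 0 + j4034 Ω
  C: Z = 1/(jωC) = -j/(ω·C) = 0 - j5787 Ω
Step 3 — Series combination: Z_total = R + L + C = 2760 - j1754 Ω = 3270∠-32.4° Ω.
Step 4 — Source phasor: V = 6.95∠63.3° V = 3.123 + j6.209 V.
Step 5 — Ohm's law: I = V / Z_total = (3.123 + j6.209) / (2760 - j1754) = -0.0002122 + j0.002115 A.
Step 6 — Convert to polar: |I| = 0.002125 A, ∠I = 95.7°.

I = 0.002125∠95.7° A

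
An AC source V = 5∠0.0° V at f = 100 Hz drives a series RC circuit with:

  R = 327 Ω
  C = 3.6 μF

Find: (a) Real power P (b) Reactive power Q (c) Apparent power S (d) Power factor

Step 1 — Angular frequency: ω = 2π·f = 2π·100 = 628.3 rad/s.
Step 2 — Component impedances:
  R: Z = R = 327 Ω
  C: Z = 1/(jωC) = -j/(ω·C) = 0 - j442.1 Ω
Step 3 — Series combination: Z_total = R + C = 327 - j442.1 Ω = 549.9∠-53.5° Ω.
Step 4 — Source phasor: V = 5∠0.0° V = 5 V.
Step 5 — Current: I = V / Z = 0.005407 + j0.00731 A = 0.009093∠53.5° A.
Step 6 — Complex power: S = V·I* = 0.02704 - j0.03655 VA.
Step 7 — Real power: P = Re(S) = 0.02704 W.
Step 8 — Reactive power: Q = Im(S) = -0.03655 VAR.
Step 9 — Apparent power: |S| = 0.04546 VA.
Step 10 — Power factor: PF = P/|S| = 0.5947 (leading).

(a) P = 0.02704 W  (b) Q = -0.03655 VAR  (c) S = 0.04546 VA  (d) PF = 0.5947 (leading)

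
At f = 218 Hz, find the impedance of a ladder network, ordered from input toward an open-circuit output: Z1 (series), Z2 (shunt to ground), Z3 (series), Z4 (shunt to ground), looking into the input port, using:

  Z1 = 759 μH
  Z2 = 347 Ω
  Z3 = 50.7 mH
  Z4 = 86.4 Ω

Step 1 — Angular frequency: ω = 2π·f = 2π·218 = 1370 rad/s.
Step 2 — Component impedances:
  Z1: Z = jωL = j·1370·0.000759 = 0 + j1.04 Ω
  Z2: Z = R = 347 Ω
  Z3: Z = jωL = j·1370·0.0507 = 0 + j69.45 Ω
  Z4: Z = R = 86.4 Ω
Step 3 — Ladder network (open output): work backward from the far end, alternating series and parallel combinations. Z_in = 76.13 + j44.44 Ω = 88.15∠30.3° Ω.

Z = 76.13 + j44.44 Ω = 88.15∠30.3° Ω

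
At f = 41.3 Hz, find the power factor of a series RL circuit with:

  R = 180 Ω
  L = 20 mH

Step 1 — Angular frequency: ω = 2π·f = 2π·41.3 = 259.5 rad/s.
Step 2 — Component impedances:
  R: Z = R = 180 Ω
  L: Z = jωL = j·259.5·0.02 = 0 + j5.19 Ω
Step 3 — Series combination: Z_total = R + L = 180 + j5.19 Ω = 180.1∠1.7° Ω.
Step 4 — Power factor: PF = cos(φ) = Re(Z)/|Z| = 180/180.07 = 0.9996.
Step 5 — Type: Im(Z) = 5.19 ⇒ lagging (phase φ = 1.7°).

PF = 0.9996 (lagging, φ = 1.7°)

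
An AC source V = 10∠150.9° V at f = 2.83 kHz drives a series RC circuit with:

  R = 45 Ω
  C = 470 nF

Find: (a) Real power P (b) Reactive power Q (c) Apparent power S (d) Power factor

Step 1 — Angular frequency: ω = 2π·f = 2π·2830 = 1.778e+04 rad/s.
Step 2 — Component impedances:
  R: Z = R = 45 Ω
  C: Z = 1/(jωC) = -j/(ω·C) = 0 - j119.7 Ω
Step 3 — Series combination: Z_total = R + C = 45 - j119.7 Ω = 127.8∠-69.4° Ω.
Step 4 — Source phasor: V = 10∠150.9° V = -8.738 + j4.863 V.
Step 5 — Current: I = V / Z = -0.05967 - j0.05058 A = 0.07822∠-139.7° A.
Step 6 — Complex power: S = V·I* = 0.2754 - j0.7322 VA.
Step 7 — Real power: P = Re(S) = 0.2754 W.
Step 8 — Reactive power: Q = Im(S) = -0.7322 VAR.
Step 9 — Apparent power: |S| = 0.7822 VA.
Step 10 — Power factor: PF = P/|S| = 0.352 (leading).

(a) P = 0.2754 W  (b) Q = -0.7322 VAR  (c) S = 0.7822 VA  (d) PF = 0.352 (leading)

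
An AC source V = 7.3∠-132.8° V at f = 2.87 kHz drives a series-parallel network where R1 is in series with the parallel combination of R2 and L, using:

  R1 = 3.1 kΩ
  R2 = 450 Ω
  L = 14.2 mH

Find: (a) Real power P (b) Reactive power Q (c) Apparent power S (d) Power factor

Step 1 — Angular frequency: ω = 2π·f = 2π·2870 = 1.803e+04 rad/s.
Step 2 — Component impedances:
  R1: Z = R = 3100 Ω
  R2: Z = R = 450 Ω
  L: Z = jωL = j·1.803e+04·0.0142 = 0 + j256.1 Ω
Step 3 — Parallel branch: R2 || L = 1/(1/R2 + 1/L) = 110.1 + j193.4 Ω.
Step 4 — Series with R1: Z_total = R1 + (R2 || L) = 3210 + j193.4 Ω = 3216∠3.4° Ω.
Step 5 — Source phasor: V = 7.3∠-132.8° V = -4.96 - j5.356 V.
Step 6 — Current: I = V / Z = -0.00164 - j0.00157 A = 0.00227∠-136.2° A.
Step 7 — Complex power: S = V·I* = 0.01654 + j0.0009967 VA.
Step 8 — Real power: P = Re(S) = 0.01654 W.
Step 9 — Reactive power: Q = Im(S) = 0.0009967 VAR.
Step 10 — Apparent power: |S| = 0.01657 VA.
Step 11 — Power factor: PF = P/|S| = 0.9982 (lagging).

(a) P = 0.01654 W  (b) Q = 0.0009967 VAR  (c) S = 0.01657 VA  (d) PF = 0.9982 (lagging)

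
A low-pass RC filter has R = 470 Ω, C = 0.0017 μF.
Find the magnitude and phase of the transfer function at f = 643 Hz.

Step 1 — Angular frequency: ω = 2π·643 = 4040 rad/s.
Step 2 — Transfer function: H(jω) = 1/(1 + jωRC).
Step 3 — Denominator: 1 + jωRC = 1 + j·4040·470·1.7e-09 = 1 + j0.003228.
Step 4 — H = 1 - j0.003228.
Step 5 — Magnitude: |H| = 1 (-0.0 dB); phase: φ = -0.2°.

|H| = 1 (-0.0 dB), φ = -0.2°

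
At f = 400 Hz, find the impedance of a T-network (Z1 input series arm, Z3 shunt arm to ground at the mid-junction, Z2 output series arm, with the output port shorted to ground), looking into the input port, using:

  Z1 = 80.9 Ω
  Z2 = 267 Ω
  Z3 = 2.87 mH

Step 1 — Angular frequency: ω = 2π·f = 2π·400 = 2513 rad/s.
Step 2 — Component impedances:
  Z1: Z = R = 80.9 Ω
  Z2: Z = R = 267 Ω
  Z3: Z = jωL = j·2513·0.00287 = 0 + j7.213 Ω
Step 3 — With the output port shorted to ground, the output series arm Z2 runs from the junction to ground; the shunt arm Z3 also runs from the junction to ground. They appear in parallel: Z3 || Z2 = 0.1947 + j7.208 Ω.
Step 4 — Series with input arm Z1: Z_in = Z1 + (Z3 || Z2) = 81.09 + j7.208 Ω = 81.41∠5.1° Ω.

Z = 81.09 + j7.208 Ω = 81.41∠5.1° Ω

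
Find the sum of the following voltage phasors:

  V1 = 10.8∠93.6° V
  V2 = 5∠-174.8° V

Step 1 — Convert each phasor to rectangular form:
  V1 = 10.8·(cos(93.6°) + j·sin(93.6°)) = -0.6781 + j10.78 V
  V2 = 5·(cos(-174.8°) + j·sin(-174.8°)) = -4.979 - j0.4532 V
Step 2 — Sum components: V_total = -5.658 + j10.33 V.
Step 3 — Convert to polar: |V_total| = 11.77 V, ∠V_total = 118.7°.

V_total = 11.77∠118.7° V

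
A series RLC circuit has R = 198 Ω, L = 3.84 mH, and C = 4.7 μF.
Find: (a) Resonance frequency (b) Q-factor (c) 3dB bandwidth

Step 1 — Resonance condition Im(Z)=0 gives ω₀ = 1/√(LC).
Step 2 — ω₀ = 1/√(0.00384·4.7e-06) = 7444 rad/s.
Step 3 — f₀ = ω₀/(2π) = 1185 Hz.
Step 4 — Series Q: Q = ω₀L/R = 7444·0.00384/198 = 0.1444.
Step 5 — 3dB bandwidth: Δω = ω₀/Q = 5.156e+04 rad/s; BW = Δω/(2π) = 8206 Hz.

(a) f₀ = 1185 Hz  (b) Q = 0.1444  (c) BW = 8206 Hz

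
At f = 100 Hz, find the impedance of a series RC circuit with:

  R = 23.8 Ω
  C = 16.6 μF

Step 1 — Angular frequency: ω = 2π·f = 2π·100 = 628.3 rad/s.
Step 2 — Component impedances:
  R: Z = R = 23.8 Ω
  C: Z = 1/(jωC) = -j/(ω·C) = 0 - j95.88 Ω
Step 3 — Series combination: Z_total = R + C = 23.8 - j95.88 Ω = 98.79∠-76.1° Ω.

Z = 23.8 - j95.88 Ω = 98.79∠-76.1° Ω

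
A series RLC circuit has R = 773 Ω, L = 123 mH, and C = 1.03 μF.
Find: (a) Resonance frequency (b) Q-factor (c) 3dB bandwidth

Step 1 — Resonance: ω₀ = 1/√(LC) = 1/√(0.123·1.03e-06) = 2809 rad/s.
Step 2 — f₀ = ω₀/(2π) = 447.1 Hz.
Step 3 — Series Q: Q = ω₀L/R = 2809·0.123/773 = 0.447.
Step 4 — Bandwidth: Δω = ω₀/Q = 6285 rad/s; BW = Δω/(2π) = 1000 Hz.

(a) f₀ = 447.1 Hz  (b) Q = 0.447  (c) BW = 1000 Hz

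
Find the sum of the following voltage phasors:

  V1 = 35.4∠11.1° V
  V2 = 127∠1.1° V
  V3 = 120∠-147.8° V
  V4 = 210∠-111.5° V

Step 1 — Convert each phasor to rectangular form:
  V1 = 35.4·(cos(11.1°) + j·sin(11.1°)) = 34.74 + j6.815 V
  V2 = 127·(cos(1.1°) + j·sin(1.1°)) = 127 + j2.438 V
  V3 = 120·(cos(-147.8°) + j·sin(-147.8°)) = -101.5 - j63.95 V
  V4 = 210·(cos(-111.5°) + j·sin(-111.5°)) = -76.97 - j195.4 V
Step 2 — Sum components: V_total = -16.79 - j250.1 V.
Step 3 — Convert to polar: |V_total| = 250.6 V, ∠V_total = -93.8°.

V_total = 250.6∠-93.8° V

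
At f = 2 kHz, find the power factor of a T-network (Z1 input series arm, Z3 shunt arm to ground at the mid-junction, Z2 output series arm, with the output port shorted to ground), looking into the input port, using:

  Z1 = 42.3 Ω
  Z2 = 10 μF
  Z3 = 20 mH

Step 1 — Angular frequency: ω = 2π·f = 2π·2000 = 1.257e+04 rad/s.
Step 2 — Component impedances:
  Z1: Z = R = 42.3 Ω
  Z2: Z = 1/(jωC) = -j/(ω·C) = 0 - j7.958 Ω
  Z3: Z = jωL = j·1.257e+04·0.02 = 0 + j251.3 Ω
Step 3 — With the output port shorted to ground, the output series arm Z2 runs from the junction to ground; the shunt arm Z3 also runs from the junction to ground. They appear in parallel: Z3 || Z2 = 0 - j8.218 Ω.
Step 4 — Series with input arm Z1: Z_in = Z1 + (Z3 || Z2) = 42.3 - j8.218 Ω = 43.09∠-11.0° Ω.
Step 5 — Power factor: PF = cos(φ) = Re(Z)/|Z| = 42.3/43.091 = 0.9816.
Step 6 — Type: Im(Z) = -8.218 ⇒ leading (phase φ = -11.0°).

PF = 0.9816 (leading, φ = -11.0°)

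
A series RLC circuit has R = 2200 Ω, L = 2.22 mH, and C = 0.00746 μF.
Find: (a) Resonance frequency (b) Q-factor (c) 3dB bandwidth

Step 1 — Resonance: ω₀ = 1/√(LC) = 1/√(0.00222·7.46e-09) = 2.457e+05 rad/s.
Step 2 — f₀ = ω₀/(2π) = 3.911e+04 Hz.
Step 3 — Series Q: Q = ω₀L/R = 2.457e+05·0.00222/2200 = 0.248.
Step 4 — Bandwidth: Δω = ω₀/Q = 9.91e+05 rad/s; BW = Δω/(2π) = 1.577e+05 Hz.

(a) f₀ = 3.911e+04 Hz  (b) Q = 0.248  (c) BW = 1.577e+05 Hz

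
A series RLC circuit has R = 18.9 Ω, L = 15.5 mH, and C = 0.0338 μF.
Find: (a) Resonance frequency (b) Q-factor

Step 1 — Resonance condition Im(Z)=0 gives ω₀ = 1/√(LC).
Step 2 — ω₀ = 1/√(0.0155·3.38e-08) = 4.369e+04 rad/s.
Step 3 — f₀ = ω₀/(2π) = 6953 Hz.
Step 4 — Series Q: Q = ω₀L/R = 4.369e+04·0.0155/18.9 = 35.83.

(a) f₀ = 6953 Hz  (b) Q = 35.83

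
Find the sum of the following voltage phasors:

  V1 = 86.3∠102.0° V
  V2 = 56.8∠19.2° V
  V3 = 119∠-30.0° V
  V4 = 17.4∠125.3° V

Step 1 — Convert each phasor to rectangular form:
  V1 = 86.3·(cos(102.0°) + j·sin(102.0°)) = -17.94 + j84.41 V
  V2 = 56.8·(cos(19.2°) + j·sin(19.2°)) = 53.64 + j18.68 V
  V3 = 119·(cos(-30.0°) + j·sin(-30.0°)) = 103.1 - j59.5 V
  V4 = 17.4·(cos(125.3°) + j·sin(125.3°)) = -10.05 + j14.2 V
Step 2 — Sum components: V_total = 128.7 + j57.79 V.
Step 3 — Convert to polar: |V_total| = 141.1 V, ∠V_total = 24.2°.

V_total = 141.1∠24.2° V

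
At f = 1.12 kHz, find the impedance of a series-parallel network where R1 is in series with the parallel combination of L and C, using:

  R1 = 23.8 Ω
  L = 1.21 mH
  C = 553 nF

Step 1 — Angular frequency: ω = 2π·f = 2π·1120 = 7037 rad/s.
Step 2 — Component impedances:
  R1: Z = R = 23.8 Ω
  L: Z = jωL = j·7037·0.00121 = 0 + j8.515 Ω
  C: Z = 1/(jωC) = -j/(ω·C) = 0 - j257 Ω
Step 3 — Parallel branch: L || C = 1/(1/L + 1/C) = 0 + j8.807 Ω.
Step 4 — Series with R1: Z_total = R1 + (L || C) = 23.8 + j8.807 Ω = 25.38∠20.3° Ω.

Z = 23.8 + j8.807 Ω = 25.38∠20.3° Ω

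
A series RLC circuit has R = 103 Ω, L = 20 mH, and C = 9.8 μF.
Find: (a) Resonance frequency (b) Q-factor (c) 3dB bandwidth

Step 1 — Resonance condition Im(Z)=0 gives ω₀ = 1/√(LC).
Step 2 — ω₀ = 1/√(0.02·9.8e-06) = 2259 rad/s.
Step 3 — f₀ = ω₀/(2π) = 359.5 Hz.
Step 4 — Series Q: Q = ω₀L/R = 2259·0.02/103 = 0.4386.
Step 5 — 3dB bandwidth: Δω = ω₀/Q = 5150 rad/s; BW = Δω/(2π) = 819.6 Hz.

(a) f₀ = 359.5 Hz  (b) Q = 0.4386  (c) BW = 819.6 Hz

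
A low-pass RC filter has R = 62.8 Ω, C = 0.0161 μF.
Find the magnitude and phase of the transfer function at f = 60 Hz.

Step 1 — Angular frequency: ω = 2π·60 = 377 rad/s.
Step 2 — Transfer function: H(jω) = 1/(1 + jωRC).
Step 3 — Denominator: 1 + jωRC = 1 + j·377·62.8·1.61e-08 = 1 + j0.0003812.
Step 4 — H = 1 - j0.0003812.
Step 5 — Magnitude: |H| = 1 (-0.0 dB); phase: φ = -0.0°.

|H| = 1 (-0.0 dB), φ = -0.0°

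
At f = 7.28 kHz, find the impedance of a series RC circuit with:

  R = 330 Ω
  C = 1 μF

Step 1 — Angular frequency: ω = 2π·f = 2π·7280 = 4.574e+04 rad/s.
Step 2 — Component impedances:
  R: Z = R = 330 Ω
  C: Z = 1/(jωC) = -j/(ω·C) = 0 - j21.86 Ω
Step 3 — Series combination: Z_total = R + C = 330 - j21.86 Ω = 330.7∠-3.8° Ω.

Z = 330 - j21.86 Ω = 330.7∠-3.8° Ω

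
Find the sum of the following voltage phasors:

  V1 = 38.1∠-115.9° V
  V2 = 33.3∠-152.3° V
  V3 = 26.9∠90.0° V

Step 1 — Convert each phasor to rectangular form:
  V1 = 38.1·(cos(-115.9°) + j·sin(-115.9°)) = -16.64 - j34.27 V
  V2 = 33.3·(cos(-152.3°) + j·sin(-152.3°)) = -29.48 - j15.48 V
  V3 = 26.9·(cos(90.0°) + j·sin(90.0°)) = 0 + j26.9 V
Step 2 — Sum components: V_total = -46.13 - j22.85 V.
Step 3 — Convert to polar: |V_total| = 51.48 V, ∠V_total = -153.6°.

V_total = 51.48∠-153.6° V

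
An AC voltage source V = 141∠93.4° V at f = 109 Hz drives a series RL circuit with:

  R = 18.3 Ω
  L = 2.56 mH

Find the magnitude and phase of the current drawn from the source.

Step 1 — Angular frequency: ω = 2π·f = 2π·109 = 684.9 rad/s.
Step 2 — Component impedances:
  R: Z = R = 18.3 Ω
  L: Z = jωL = j·684.9·0.00256 = 0 + j1.753 Ω
Step 3 — Series combination: Z_total = R + L = 18.3 + j1.753 Ω = 18.38∠5.5° Ω.
Step 4 — Source phasor: V = 141∠93.4° V = -8.362 + j140.8 V.
Step 5 — Ohm's law: I = V / Z_total = (-8.362 + j140.8) / (18.3 + j1.753) = 0.2774 + j7.665 A.
Step 6 — Convert to polar: |I| = 7.67 A, ∠I = 87.9°.

I = 7.67∠87.9° A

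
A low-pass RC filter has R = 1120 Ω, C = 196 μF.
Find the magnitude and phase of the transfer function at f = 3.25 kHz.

Step 1 — Angular frequency: ω = 2π·3250 = 2.042e+04 rad/s.
Step 2 — Transfer function: H(jω) = 1/(1 + jωRC).
Step 3 — Denominator: 1 + jωRC = 1 + j·2.042e+04·1120·0.000196 = 1 + j4483.
Step 4 — H = 4.977e-08 - j0.0002231.
Step 5 — Magnitude: |H| = 0.0002231 (-73.0 dB); phase: φ = -90.0°.

|H| = 0.0002231 (-73.0 dB), φ = -90.0°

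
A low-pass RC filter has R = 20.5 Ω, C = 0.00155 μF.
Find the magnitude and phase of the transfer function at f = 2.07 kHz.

Step 1 — Angular frequency: ω = 2π·2070 = 1.301e+04 rad/s.
Step 2 — Transfer function: H(jω) = 1/(1 + jωRC).
Step 3 — Denominator: 1 + jωRC = 1 + j·1.301e+04·20.5·1.55e-09 = 1 + j0.0004133.
Step 4 — H = 1 - j0.0004133.
Step 5 — Magnitude: |H| = 1 (-0.0 dB); phase: φ = -0.0°.

|H| = 1 (-0.0 dB), φ = -0.0°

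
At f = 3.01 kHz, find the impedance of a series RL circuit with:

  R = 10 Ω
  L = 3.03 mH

Step 1 — Angular frequency: ω = 2π·f = 2π·3010 = 1.891e+04 rad/s.
Step 2 — Component impedances:
  R: Z = R = 10 Ω
  L: Z = jωL = j·1.891e+04·0.00303 = 0 + j57.3 Ω
Step 3 — Series combination: Z_total = R + L = 10 + j57.3 Ω = 58.17∠80.1° Ω.

Z = 10 + j57.3 Ω = 58.17∠80.1° Ω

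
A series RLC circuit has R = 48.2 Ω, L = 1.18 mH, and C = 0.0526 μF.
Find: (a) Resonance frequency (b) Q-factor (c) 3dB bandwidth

Step 1 — Resonance: ω₀ = 1/√(LC) = 1/√(0.00118·5.26e-08) = 1.269e+05 rad/s.
Step 2 — f₀ = ω₀/(2π) = 2.02e+04 Hz.
Step 3 — Series Q: Q = ω₀L/R = 1.269e+05·0.00118/48.2 = 3.107.
Step 4 — Bandwidth: Δω = ω₀/Q = 4.085e+04 rad/s; BW = Δω/(2π) = 6501 Hz.

(a) f₀ = 2.02e+04 Hz  (b) Q = 3.107  (c) BW = 6501 Hz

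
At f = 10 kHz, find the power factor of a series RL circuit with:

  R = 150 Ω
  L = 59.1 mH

Step 1 — Angular frequency: ω = 2π·f = 2π·1e+04 = 6.283e+04 rad/s.
Step 2 — Component impedances:
  R: Z = R = 150 Ω
  L: Z = jωL = j·6.283e+04·0.0591 = 0 + j3713 Ω
Step 3 — Series combination: Z_total = R + L = 150 + j3713 Ω = 3716∠87.7° Ω.
Step 4 — Power factor: PF = cos(φ) = Re(Z)/|Z| = 150/3716.4 = 0.04036.
Step 5 — Type: Im(Z) = 3713 ⇒ lagging (phase φ = 87.7°).

PF = 0.04036 (lagging, φ = 87.7°)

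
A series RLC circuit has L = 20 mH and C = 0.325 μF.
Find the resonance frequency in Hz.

Step 1 — Resonance condition Im(Z)=0 gives ω₀ = 1/√(LC).
Step 2 — ω₀ = 1/√(0.02·3.25e-07) = 1.24e+04 rad/s.
Step 3 — f₀ = ω₀/(2π) = 1974 Hz.

f₀ = 1974 Hz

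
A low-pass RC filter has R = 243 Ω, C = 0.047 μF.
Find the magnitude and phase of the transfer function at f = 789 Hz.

Step 1 — Angular frequency: ω = 2π·789 = 4957 rad/s.
Step 2 — Transfer function: H(jω) = 1/(1 + jωRC).
Step 3 — Denominator: 1 + jωRC = 1 + j·4957·243·4.7e-08 = 1 + j0.05662.
Step 4 — H = 0.9968 - j0.05644.
Step 5 — Magnitude: |H| = 0.9984 (-0.0 dB); phase: φ = -3.2°.

|H| = 0.9984 (-0.0 dB), φ = -3.2°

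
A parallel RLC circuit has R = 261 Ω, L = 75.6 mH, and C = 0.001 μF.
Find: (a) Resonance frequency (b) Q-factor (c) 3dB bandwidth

Step 1 — Resonance: ω₀ = 1/√(LC) = 1/√(0.0756·1e-09) = 1.15e+05 rad/s.
Step 2 — f₀ = ω₀/(2π) = 1.83e+04 Hz.
Step 3 — Parallel Q: Q = R/(ω₀L) = 261/(1.15e+05·0.0756) = 0.03002.
Step 4 — Bandwidth: Δω = ω₀/Q = 3.831e+06 rad/s; BW = Δω/(2π) = 6.098e+05 Hz.

(a) f₀ = 1.83e+04 Hz  (b) Q = 0.03002  (c) BW = 6.098e+05 Hz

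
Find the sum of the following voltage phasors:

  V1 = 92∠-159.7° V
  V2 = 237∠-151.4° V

Step 1 — Convert each phasor to rectangular form:
  V1 = 92·(cos(-159.7°) + j·sin(-159.7°)) = -86.29 - j31.92 V
  V2 = 237·(cos(-151.4°) + j·sin(-151.4°)) = -208.1 - j113.4 V
Step 2 — Sum components: V_total = -294.4 - j145.4 V.
Step 3 — Convert to polar: |V_total| = 328.3 V, ∠V_total = -153.7°.

V_total = 328.3∠-153.7° V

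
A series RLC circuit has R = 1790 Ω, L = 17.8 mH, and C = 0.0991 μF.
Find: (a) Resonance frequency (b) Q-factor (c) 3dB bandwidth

Step 1 — Resonance: ω₀ = 1/√(LC) = 1/√(0.0178·9.91e-08) = 2.381e+04 rad/s.
Step 2 — f₀ = ω₀/(2π) = 3789 Hz.
Step 3 — Series Q: Q = ω₀L/R = 2.381e+04·0.0178/1790 = 0.2368.
Step 4 — Bandwidth: Δω = ω₀/Q = 1.006e+05 rad/s; BW = Δω/(2π) = 1.6e+04 Hz.

(a) f₀ = 3789 Hz  (b) Q = 0.2368  (c) BW = 1.6e+04 Hz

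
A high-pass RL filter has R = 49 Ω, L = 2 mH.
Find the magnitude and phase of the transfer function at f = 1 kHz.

Step 1 — Angular frequency: ω = 2π·1000 = 6283 rad/s.
Step 2 — Transfer function: H(jω) = jωL/(R + jωL).
Step 3 — Numerator jωL = j·12.57; denominator R + jωL = 49 + j12.57.
Step 4 — H = 0.06171 + j0.2406.
Step 5 — Magnitude: |H| = 0.2484 (-12.1 dB); phase: φ = 75.6°.

|H| = 0.2484 (-12.1 dB), φ = 75.6°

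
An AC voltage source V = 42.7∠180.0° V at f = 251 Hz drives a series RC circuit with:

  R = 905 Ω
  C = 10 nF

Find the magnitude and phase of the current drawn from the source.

Step 1 — Angular frequency: ω = 2π·f = 2π·251 = 1577 rad/s.
Step 2 — Component impedances:
  R: Z = R = 905 Ω
  C: Z = 1/(jωC) = -j/(ω·C) = 0 - j6.341e+04 Ω
Step 3 — Series combination: Z_total = R + C = 905 - j6.341e+04 Ω = 6.341e+04∠-89.2° Ω.
Step 4 — Source phasor: V = 42.7∠180.0° V = -42.7 V.
Step 5 — Ohm's law: I = V / Z_total = (-42.7) / (905 - j6.341e+04) = -9.609e-06 - j0.0006733 A.
Step 6 — Convert to polar: |I| = 0.0006733 A, ∠I = -90.8°.

I = 0.0006733∠-90.8° A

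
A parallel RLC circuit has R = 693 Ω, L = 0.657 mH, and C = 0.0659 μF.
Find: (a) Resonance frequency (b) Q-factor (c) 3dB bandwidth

Step 1 — Resonance: ω₀ = 1/√(LC) = 1/√(0.000657·6.59e-08) = 1.52e+05 rad/s.
Step 2 — f₀ = ω₀/(2π) = 2.419e+04 Hz.
Step 3 — Parallel Q: Q = R/(ω₀L) = 693/(1.52e+05·0.000657) = 6.941.
Step 4 — Bandwidth: Δω = ω₀/Q = 2.19e+04 rad/s; BW = Δω/(2π) = 3485 Hz.

(a) f₀ = 2.419e+04 Hz  (b) Q = 6.941  (c) BW = 3485 Hz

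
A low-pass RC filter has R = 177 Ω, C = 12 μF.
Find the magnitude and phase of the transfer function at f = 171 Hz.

Step 1 — Angular frequency: ω = 2π·171 = 1074 rad/s.
Step 2 — Transfer function: H(jω) = 1/(1 + jωRC).
Step 3 — Denominator: 1 + jωRC = 1 + j·1074·177·1.2e-05 = 1 + j2.282.
Step 4 — H = 0.1611 - j0.3676.
Step 5 — Magnitude: |H| = 0.4014 (-7.9 dB); phase: φ = -66.3°.

|H| = 0.4014 (-7.9 dB), φ = -66.3°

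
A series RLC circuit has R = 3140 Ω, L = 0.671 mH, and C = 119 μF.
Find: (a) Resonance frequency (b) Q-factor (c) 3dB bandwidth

Step 1 — Resonance: ω₀ = 1/√(LC) = 1/√(0.000671·0.000119) = 3539 rad/s.
Step 2 — f₀ = ω₀/(2π) = 563.2 Hz.
Step 3 — Series Q: Q = ω₀L/R = 3539·0.000671/3140 = 0.0007562.
Step 4 — Bandwidth: Δω = ω₀/Q = 4.68e+06 rad/s; BW = Δω/(2π) = 7.448e+05 Hz.

(a) f₀ = 563.2 Hz  (b) Q = 0.0007562  (c) BW = 7.448e+05 Hz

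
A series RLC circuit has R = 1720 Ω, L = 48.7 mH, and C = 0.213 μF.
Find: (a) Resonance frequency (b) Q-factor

Step 1 — Resonance condition Im(Z)=0 gives ω₀ = 1/√(LC).
Step 2 — ω₀ = 1/√(0.0487·2.13e-07) = 9819 rad/s.
Step 3 — f₀ = ω₀/(2π) = 1563 Hz.
Step 4 — Series Q: Q = ω₀L/R = 9819·0.0487/1720 = 0.278.

(a) f₀ = 1563 Hz  (b) Q = 0.278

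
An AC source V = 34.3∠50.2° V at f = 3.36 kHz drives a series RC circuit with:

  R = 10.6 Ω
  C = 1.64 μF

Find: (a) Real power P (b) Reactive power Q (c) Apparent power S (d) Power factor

Step 1 — Angular frequency: ω = 2π·f = 2π·3360 = 2.111e+04 rad/s.
Step 2 — Component impedances:
  R: Z = R = 10.6 Ω
  C: Z = 1/(jωC) = -j/(ω·C) = 0 - j28.88 Ω
Step 3 — Series combination: Z_total = R + C = 10.6 - j28.88 Ω = 30.77∠-69.8° Ω.
Step 4 — Source phasor: V = 34.3∠50.2° V = 21.96 + j26.35 V.
Step 5 — Current: I = V / Z = -0.5582 + j0.965 A = 1.115∠120.0° A.
Step 6 — Complex power: S = V·I* = 13.17 - j35.9 VA.
Step 7 — Real power: P = Re(S) = 13.17 W.
Step 8 — Reactive power: Q = Im(S) = -35.9 VAR.
Step 9 — Apparent power: |S| = 38.24 VA.
Step 10 — Power factor: PF = P/|S| = 0.3445 (leading).

(a) P = 13.17 W  (b) Q = -35.9 VAR  (c) S = 38.24 VA  (d) PF = 0.3445 (leading)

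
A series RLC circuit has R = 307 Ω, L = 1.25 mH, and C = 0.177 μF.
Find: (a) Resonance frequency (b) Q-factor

Step 1 — Resonance condition Im(Z)=0 gives ω₀ = 1/√(LC).
Step 2 — ω₀ = 1/√(0.00125·1.77e-07) = 6.723e+04 rad/s.
Step 3 — f₀ = ω₀/(2π) = 1.07e+04 Hz.
Step 4 — Series Q: Q = ω₀L/R = 6.723e+04·0.00125/307 = 0.2737.

(a) f₀ = 1.07e+04 Hz  (b) Q = 0.2737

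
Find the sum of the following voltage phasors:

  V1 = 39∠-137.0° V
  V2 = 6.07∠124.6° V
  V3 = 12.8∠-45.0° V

Step 1 — Convert each phasor to rectangular form:
  V1 = 39·(cos(-137.0°) + j·sin(-137.0°)) = -28.52 - j26.6 V
  V2 = 6.07·(cos(124.6°) + j·sin(124.6°)) = -3.447 + j4.996 V
  V3 = 12.8·(cos(-45.0°) + j·sin(-45.0°)) = 9.051 - j9.051 V
Step 2 — Sum components: V_total = -22.92 - j30.65 V.
Step 3 — Convert to polar: |V_total| = 38.27 V, ∠V_total = -126.8°.

V_total = 38.27∠-126.8° V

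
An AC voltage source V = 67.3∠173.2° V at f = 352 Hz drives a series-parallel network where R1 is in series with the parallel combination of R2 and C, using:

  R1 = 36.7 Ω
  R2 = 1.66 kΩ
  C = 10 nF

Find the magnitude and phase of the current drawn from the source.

Step 1 — Angular frequency: ω = 2π·f = 2π·352 = 2212 rad/s.
Step 2 — Component impedances:
  R1: Z = R = 36.7 Ω
  R2: Z = R = 1660 Ω
  C: Z = 1/(jωC) = -j/(ω·C) = 0 - j4.521e+04 Ω
Step 3 — Parallel branch: R2 || C = 1/(1/R2 + 1/C) = 1658 - j60.86 Ω.
Step 4 — Series with R1: Z_total = R1 + (R2 || C) = 1694 - j60.86 Ω = 1696∠-2.1° Ω.
Step 5 — Source phasor: V = 67.3∠173.2° V = -66.83 + j7.969 V.
Step 6 — Ohm's law: I = V / Z_total = (-66.83 + j7.969) / (1694 - j60.86) = -0.03956 + j0.003282 A.
Step 7 — Convert to polar: |I| = 0.03969 A, ∠I = 175.3°.

I = 0.03969∠175.3° A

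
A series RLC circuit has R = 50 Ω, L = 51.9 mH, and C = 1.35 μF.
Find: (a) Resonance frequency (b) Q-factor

Step 1 — Resonance condition Im(Z)=0 gives ω₀ = 1/√(LC).
Step 2 — ω₀ = 1/√(0.0519·1.35e-06) = 3778 rad/s.
Step 3 — f₀ = ω₀/(2π) = 601.3 Hz.
Step 4 — Series Q: Q = ω₀L/R = 3778·0.0519/50 = 3.921.

(a) f₀ = 601.3 Hz  (b) Q = 3.921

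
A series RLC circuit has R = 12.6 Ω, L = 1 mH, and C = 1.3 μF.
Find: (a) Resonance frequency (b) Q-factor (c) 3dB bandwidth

Step 1 — Resonance: ω₀ = 1/√(LC) = 1/√(0.001·1.3e-06) = 2.774e+04 rad/s.
Step 2 — f₀ = ω₀/(2π) = 4414 Hz.
Step 3 — Series Q: Q = ω₀L/R = 2.774e+04·0.001/12.6 = 2.201.
Step 4 — Bandwidth: Δω = ω₀/Q = 1.26e+04 rad/s; BW = Δω/(2π) = 2005 Hz.

(a) f₀ = 4414 Hz  (b) Q = 2.201  (c) BW = 2005 Hz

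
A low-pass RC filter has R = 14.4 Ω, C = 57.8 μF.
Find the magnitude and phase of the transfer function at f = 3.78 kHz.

Step 1 — Angular frequency: ω = 2π·3780 = 2.375e+04 rad/s.
Step 2 — Transfer function: H(jω) = 1/(1 + jωRC).
Step 3 — Denominator: 1 + jωRC = 1 + j·2.375e+04·14.4·5.78e-05 = 1 + j19.77.
Step 4 — H = 0.002553 - j0.05046.
Step 5 — Magnitude: |H| = 0.05052 (-25.9 dB); phase: φ = -87.1°.

|H| = 0.05052 (-25.9 dB), φ = -87.1°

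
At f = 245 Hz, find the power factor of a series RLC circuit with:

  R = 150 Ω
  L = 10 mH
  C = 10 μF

Step 1 — Angular frequency: ω = 2π·f = 2π·245 = 1539 rad/s.
Step 2 — Component impedances:
  R: Z = R = 150 Ω
  L: Z = jωL = j·1539·0.01 = 0 + j15.39 Ω
  C: Z = 1/(jωC) = -j/(ω·C) = 0 - j64.96 Ω
Step 3 — Series combination: Z_total = R + L + C = 150 - j49.57 Ω = 158∠-18.3° Ω.
Step 4 — Power factor: PF = cos(φ) = Re(Z)/|Z| = 150/157.98 = 0.9495.
Step 5 — Type: Im(Z) = -49.57 ⇒ leading (phase φ = -18.3°).

PF = 0.9495 (leading, φ = -18.3°)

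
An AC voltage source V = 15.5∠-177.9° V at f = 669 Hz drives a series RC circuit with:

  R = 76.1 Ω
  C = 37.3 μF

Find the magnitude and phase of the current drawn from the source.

Step 1 — Angular frequency: ω = 2π·f = 2π·669 = 4203 rad/s.
Step 2 — Component impedances:
  R: Z = R = 76.1 Ω
  C: Z = 1/(jωC) = -j/(ω·C) = 0 - j6.378 Ω
Step 3 — Series combination: Z_total = R + C = 76.1 - j6.378 Ω = 76.37∠-4.8° Ω.
Step 4 — Source phasor: V = 15.5∠-177.9° V = -15.49 - j0.568 V.
Step 5 — Ohm's law: I = V / Z_total = (-15.49 - j0.568) / (76.1 - j6.378) = -0.2015 - j0.02435 A.
Step 6 — Convert to polar: |I| = 0.203 A, ∠I = -173.1°.

I = 0.203∠-173.1° A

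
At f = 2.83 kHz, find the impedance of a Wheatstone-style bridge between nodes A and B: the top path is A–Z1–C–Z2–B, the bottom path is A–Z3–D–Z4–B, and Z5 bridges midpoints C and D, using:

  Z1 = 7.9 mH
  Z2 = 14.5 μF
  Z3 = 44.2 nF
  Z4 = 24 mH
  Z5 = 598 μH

Step 1 — Angular frequency: ω = 2π·f = 2π·2830 = 1.778e+04 rad/s.
Step 2 — Component impedances:
  Z1: Z = jωL = j·1.778e+04·0.0079 = 0 + j140.5 Ω
  Z2: Z = 1/(jωC) = -j/(ω·C) = 0 - j3.879 Ω
  Z3: Z = 1/(jωC) = -j/(ω·C) = 0 - j1272 Ω
  Z4: Z = jωL = j·1.778e+04·0.024 = 0 + j426.8 Ω
  Z5: Z = jωL = j·1.778e+04·0.000598 = 0 + j10.63 Ω
Step 3 — Bridge requires nodal analysis (the Z5 bridge couples midpoints C and D, so the two paths cannot be reduced to a simple series/parallel combination). Setting node B to ground and injecting 1 A at node A, the 3-node admittance system at A, C, D solves to V_A = Z_AB = 0 + j154.1 Ω = 154.1∠90.0° Ω.

Z = 0 + j154.1 Ω = 154.1∠90.0° Ω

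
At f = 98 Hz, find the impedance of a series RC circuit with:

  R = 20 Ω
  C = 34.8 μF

Step 1 — Angular frequency: ω = 2π·f = 2π·98 = 615.8 rad/s.
Step 2 — Component impedances:
  R: Z = R = 20 Ω
  C: Z = 1/(jωC) = -j/(ω·C) = 0 - j46.67 Ω
Step 3 — Series combination: Z_total = R + C = 20 - j46.67 Ω = 50.77∠-66.8° Ω.

Z = 20 - j46.67 Ω = 50.77∠-66.8° Ω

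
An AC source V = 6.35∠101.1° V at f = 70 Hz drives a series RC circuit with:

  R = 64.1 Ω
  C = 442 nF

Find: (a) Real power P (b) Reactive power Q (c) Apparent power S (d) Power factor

Step 1 — Angular frequency: ω = 2π·f = 2π·70 = 439.8 rad/s.
Step 2 — Component impedances:
  R: Z = R = 64.1 Ω
  C: Z = 1/(jωC) = -j/(ω·C) = 0 - j5144 Ω
Step 3 — Series combination: Z_total = R + C = 64.1 - j5144 Ω = 5144∠-89.3° Ω.
Step 4 — Source phasor: V = 6.35∠101.1° V = -1.223 + j6.231 V.
Step 5 — Current: I = V / Z = -0.001214 - j0.0002225 A = 0.001234∠-169.6° A.
Step 6 — Complex power: S = V·I* = 9.766e-05 - j0.007838 VA.
Step 7 — Real power: P = Re(S) = 9.766e-05 W.
Step 8 — Reactive power: Q = Im(S) = -0.007838 VAR.
Step 9 — Apparent power: |S| = 0.007838 VA.
Step 10 — Power factor: PF = P/|S| = 0.01246 (leading).

(a) P = 9.766e-05 W  (b) Q = -0.007838 VAR  (c) S = 0.007838 VA  (d) PF = 0.01246 (leading)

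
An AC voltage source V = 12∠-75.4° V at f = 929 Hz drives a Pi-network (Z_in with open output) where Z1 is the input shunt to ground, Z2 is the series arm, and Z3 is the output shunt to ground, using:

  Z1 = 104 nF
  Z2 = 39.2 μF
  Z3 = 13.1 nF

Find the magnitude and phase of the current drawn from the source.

Step 1 — Angular frequency: ω = 2π·f = 2π·929 = 5837 rad/s.
Step 2 — Component impedances:
  Z1: Z = 1/(jωC) = -j/(ω·C) = 0 - j1647 Ω
  Z2: Z = 1/(jωC) = -j/(ω·C) = 0 - j4.37 Ω
  Z3: Z = 1/(jωC) = -j/(ω·C) = 0 - j1.308e+04 Ω
Step 3 — With open output, the series arm Z2 and the output shunt Z3 appear in series to ground: Z2 + Z3 = 0 - j1.308e+04 Ω.
Step 4 — Parallel with input shunt Z1: Z_in = Z1 || (Z2 + Z3) = 0 - j1463 Ω = 1463∠-90.0° Ω.
Step 5 — Source phasor: V = 12∠-75.4° V = 3.025 - j11.61 V.
Step 6 — Ohm's law: I = V / Z_total = (3.025 - j11.61) / (0 - j1463) = 0.007937 + j0.002067 A.
Step 7 — Convert to polar: |I| = 0.008202 A, ∠I = 14.6°.

I = 0.008202∠14.6° A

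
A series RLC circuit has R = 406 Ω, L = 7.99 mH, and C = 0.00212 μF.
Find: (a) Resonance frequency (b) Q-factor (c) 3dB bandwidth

Step 1 — Resonance: ω₀ = 1/√(LC) = 1/√(0.00799·2.12e-09) = 2.43e+05 rad/s.
Step 2 — f₀ = ω₀/(2π) = 3.867e+04 Hz.
Step 3 — Series Q: Q = ω₀L/R = 2.43e+05·0.00799/406 = 4.782.
Step 4 — Bandwidth: Δω = ω₀/Q = 5.081e+04 rad/s; BW = Δω/(2π) = 8087 Hz.

(a) f₀ = 3.867e+04 Hz  (b) Q = 4.782  (c) BW = 8087 Hz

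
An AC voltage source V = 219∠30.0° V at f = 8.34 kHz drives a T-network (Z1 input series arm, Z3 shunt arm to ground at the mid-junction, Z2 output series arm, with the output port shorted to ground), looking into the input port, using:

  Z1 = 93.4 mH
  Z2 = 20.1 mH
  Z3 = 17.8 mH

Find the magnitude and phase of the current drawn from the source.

Step 1 — Angular frequency: ω = 2π·f = 2π·8340 = 5.24e+04 rad/s.
Step 2 — Component impedances:
  Z1: Z = jωL = j·5.24e+04·0.0934 = 0 + j4894 Ω
  Z2: Z = jωL = j·5.24e+04·0.0201 = 0 + j1053 Ω
  Z3: Z = jωL = j·5.24e+04·0.0178 = 0 + j932.8 Ω
Step 3 — With the output port shorted to ground, the output series arm Z2 runs from the junction to ground; the shunt arm Z3 also runs from the junction to ground. They appear in parallel: Z3 || Z2 = 0 + j494.7 Ω.
Step 4 — Series with input arm Z1: Z_in = Z1 + (Z3 || Z2) = 0 + j5389 Ω = 5389∠90.0° Ω.
Step 5 — Source phasor: V = 219∠30.0° V = 189.7 + j109.5 V.
Step 6 — Ohm's law: I = V / Z_total = (189.7 + j109.5) / (0 + j5389) = 0.02032 - j0.03519 A.
Step 7 — Convert to polar: |I| = 0.04064 A, ∠I = -60.0°.

I = 0.04064∠-60.0° A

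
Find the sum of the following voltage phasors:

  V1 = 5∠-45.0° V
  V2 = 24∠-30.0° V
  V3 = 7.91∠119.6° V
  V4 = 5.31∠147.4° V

Step 1 — Convert each phasor to rectangular form:
  V1 = 5·(cos(-45.0°) + j·sin(-45.0°)) = 3.536 - j3.536 V
  V2 = 24·(cos(-30.0°) + j·sin(-30.0°)) = 20.78 - j12 V
  V3 = 7.91·(cos(119.6°) + j·sin(119.6°)) = -3.907 + j6.878 V
  V4 = 5.31·(cos(147.4°) + j·sin(147.4°)) = -4.473 + j2.861 V
Step 2 — Sum components: V_total = 15.94 - j5.797 V.
Step 3 — Convert to polar: |V_total| = 16.96 V, ∠V_total = -20.0°.

V_total = 16.96∠-20.0° V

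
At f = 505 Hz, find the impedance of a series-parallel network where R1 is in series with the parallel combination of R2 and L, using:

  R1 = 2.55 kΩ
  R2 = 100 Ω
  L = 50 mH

Step 1 — Angular frequency: ω = 2π·f = 2π·505 = 3173 rad/s.
Step 2 — Component impedances:
  R1: Z = R = 2550 Ω
  R2: Z = R = 100 Ω
  L: Z = jωL = j·3173·0.05 = 0 + j158.7 Ω
Step 3 — Parallel branch: R2 || L = 1/(1/R2 + 1/L) = 71.57 + j45.11 Ω.
Step 4 — Series with R1: Z_total = R1 + (R2 || L) = 2622 + j45.11 Ω = 2622∠1.0° Ω.

Z = 2622 + j45.11 Ω = 2622∠1.0° Ω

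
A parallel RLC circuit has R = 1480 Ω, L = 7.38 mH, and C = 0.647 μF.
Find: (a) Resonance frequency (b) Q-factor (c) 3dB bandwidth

Step 1 — Resonance: ω₀ = 1/√(LC) = 1/√(0.00738·6.47e-07) = 1.447e+04 rad/s.
Step 2 — f₀ = ω₀/(2π) = 2303 Hz.
Step 3 — Parallel Q: Q = R/(ω₀L) = 1480/(1.447e+04·0.00738) = 13.86.
Step 4 — Bandwidth: Δω = ω₀/Q = 1044 rad/s; BW = Δω/(2π) = 166.2 Hz.

(a) f₀ = 2303 Hz  (b) Q = 13.86  (c) BW = 166.2 Hz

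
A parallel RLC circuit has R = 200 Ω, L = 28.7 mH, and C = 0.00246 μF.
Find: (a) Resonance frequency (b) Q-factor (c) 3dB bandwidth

Step 1 — Resonance: ω₀ = 1/√(LC) = 1/√(0.0287·2.46e-09) = 1.19e+05 rad/s.
Step 2 — f₀ = ω₀/(2π) = 1.894e+04 Hz.
Step 3 — Parallel Q: Q = R/(ω₀L) = 200/(1.19e+05·0.0287) = 0.05855.
Step 4 — Bandwidth: Δω = ω₀/Q = 2.033e+06 rad/s; BW = Δω/(2π) = 3.235e+05 Hz.

(a) f₀ = 1.894e+04 Hz  (b) Q = 0.05855  (c) BW = 3.235e+05 Hz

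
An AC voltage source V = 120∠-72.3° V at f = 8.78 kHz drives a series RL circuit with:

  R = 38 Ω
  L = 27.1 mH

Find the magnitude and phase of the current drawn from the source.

Step 1 — Angular frequency: ω = 2π·f = 2π·8780 = 5.517e+04 rad/s.
Step 2 — Component impedances:
  R: Z = R = 38 Ω
  L: Z = jωL = j·5.517e+04·0.0271 = 0 + j1495 Ω
Step 3 — Series combination: Z_total = R + L = 38 + j1495 Ω = 1495∠88.5° Ω.
Step 4 — Source phasor: V = 120∠-72.3° V = 36.48 - j114.3 V.
Step 5 — Ohm's law: I = V / Z_total = (36.48 - j114.3) / (38 + j1495) = -0.0758 - j0.02633 A.
Step 6 — Convert to polar: |I| = 0.08024 A, ∠I = -160.8°.

I = 0.08024∠-160.8° A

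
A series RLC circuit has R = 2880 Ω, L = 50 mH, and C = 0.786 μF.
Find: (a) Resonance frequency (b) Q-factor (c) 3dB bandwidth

Step 1 — Resonance: ω₀ = 1/√(LC) = 1/√(0.05·7.86e-07) = 5044 rad/s.
Step 2 — f₀ = ω₀/(2π) = 802.8 Hz.
Step 3 — Series Q: Q = ω₀L/R = 5044·0.05/2880 = 0.08758.
Step 4 — Bandwidth: Δω = ω₀/Q = 5.76e+04 rad/s; BW = Δω/(2π) = 9167 Hz.

(a) f₀ = 802.8 Hz  (b) Q = 0.08758  (c) BW = 9167 Hz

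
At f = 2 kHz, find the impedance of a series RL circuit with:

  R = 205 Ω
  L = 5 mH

Step 1 — Angular frequency: ω = 2π·f = 2π·2000 = 1.257e+04 rad/s.
Step 2 — Component impedances:
  R: Z = R = 205 Ω
  L: Z = jωL = j·1.257e+04·0.005 = 0 + j62.83 Ω
Step 3 — Series combination: Z_total = R + L = 205 + j62.83 Ω = 214.4∠17.0° Ω.

Z = 205 + j62.83 Ω = 214.4∠17.0° Ω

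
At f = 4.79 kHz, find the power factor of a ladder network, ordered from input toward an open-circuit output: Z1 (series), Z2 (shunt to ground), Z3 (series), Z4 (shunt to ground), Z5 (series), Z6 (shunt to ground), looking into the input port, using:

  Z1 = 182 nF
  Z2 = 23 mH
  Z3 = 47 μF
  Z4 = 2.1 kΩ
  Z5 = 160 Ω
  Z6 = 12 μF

Step 1 — Angular frequency: ω = 2π·f = 2π·4790 = 3.01e+04 rad/s.
Step 2 — Component impedances:
  Z1: Z = 1/(jωC) = -j/(ω·C) = 0 - j182.6 Ω
  Z2: Z = jωL = j·3.01e+04·0.023 = 0 + j692.2 Ω
  Z3: Z = 1/(jωC) = -j/(ω·C) = 0 - j0.7069 Ω
  Z4: Z = R = 2100 Ω
  Z5: Z = R = 160 Ω
  Z6: Z = 1/(jωC) = -j/(ω·C) = 0 - j2.769 Ω
Step 3 — Ladder network (open output): work backward from the far end, alternating series and parallel combinations. Z_in = 143.3 - j154.7 Ω = 210.9∠-47.2° Ω.
Step 4 — Power factor: PF = cos(φ) = Re(Z)/|Z| = 143.343/210.937 = 0.6796.
Step 5 — Type: Im(Z) = -154.7 ⇒ leading (phase φ = -47.2°).

PF = 0.6796 (leading, φ = -47.2°)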